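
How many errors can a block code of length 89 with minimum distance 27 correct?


Correction capability = floor((d-1)/2) = floor((27-1)/2) = 13

13 errors


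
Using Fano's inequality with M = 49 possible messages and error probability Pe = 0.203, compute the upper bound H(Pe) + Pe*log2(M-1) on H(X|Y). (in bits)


H(Pe) = -Pe*log2(Pe) - (1-Pe)*log2(1-Pe) = -0.203*log2(0.203) - 0.797*log2(0.797) = 0.466991 + 0.260897 = 0.7279. Pe*log2(M-1) = 0.203*log2(48) = 1.133747. Bound = H(Pe) + Pe*log2(M-1) = 0.466991 + 0.260897 + 1.133747 = 1.8616

1.8616 bits


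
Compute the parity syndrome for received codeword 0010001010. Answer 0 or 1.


Syndrome = XOR of all bits = 0 XOR 0 XOR 1 XOR 0 XOR 0 XOR 0 XOR 1 XOR 0 XOR 1 XOR 0 = 1

1


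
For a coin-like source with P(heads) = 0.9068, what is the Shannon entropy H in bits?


H = -p*log2(p) - (1-p)*log2(1-p). -0.9068*log2(0.9068) = 0.127989; -0.0932*log2(0.0932) = 0.319073. H = 0.127989 + 0.319073 = 0.4471

0.4471 bits


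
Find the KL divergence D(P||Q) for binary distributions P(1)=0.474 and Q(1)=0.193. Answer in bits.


KL = p*log2(p/q) + (1-p)*log2((1-p)/(1-q)) = 0.474*log2(0.474/0.193) + 0.526*log2(0.526/0.807) = 0.2896

0.2896 bits


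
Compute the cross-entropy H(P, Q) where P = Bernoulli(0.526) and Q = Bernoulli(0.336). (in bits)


H(P,Q) = -p*log2(q) - (1-p)*log2(1-q). -0.526*log2(0.336) = 0.827644; -0.474*log2(0.664) = 0.280013. H(P,Q) = 0.827644 + 0.280013 = 1.1077

1.1077 bits


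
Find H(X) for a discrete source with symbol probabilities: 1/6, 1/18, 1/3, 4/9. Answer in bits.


H = -sum(p_i * log2(p_i)). Terms: -(1/6)*log2(1/6) = 0.430827; -(1/18)*log2(1/18) = 0.231663; -(1/3)*log2(1/3) = 0.528321; -(4/9)*log2(4/9) = 0.519967. H = 0.430827 + 0.231663 + 0.528321 + 0.519967 = 1.7108

1.7108 bits


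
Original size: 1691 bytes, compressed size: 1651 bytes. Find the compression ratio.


Ratio = original / compressed = 1691 / 1651 = 1.0242

1.0242


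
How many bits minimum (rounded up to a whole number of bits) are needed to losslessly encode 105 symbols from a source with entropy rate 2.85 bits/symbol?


Minimum bits >= n * H = 105 * 2.85 = 299.25, rounded up to a whole number of bits = 300

300 bits


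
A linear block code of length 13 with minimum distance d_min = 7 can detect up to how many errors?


Detection capability = d_min - 1 = 7 - 1 = 6

6 errors


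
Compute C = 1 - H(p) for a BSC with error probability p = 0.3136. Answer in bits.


H(p) = -p*log2(p) - (1-p)*log2(1-p) = -0.3136*log2(0.3136) - 0.6864*log2(0.6864) = 0.524654 + 0.372632 = 0.8973. C = 1 - H(p) = 1 - 0.8973 = 0.1027

0.1027 bits


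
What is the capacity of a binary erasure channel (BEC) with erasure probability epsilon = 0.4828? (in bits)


C = 1 - epsilon = 1 - 0.4828 = 0.5172

0.5172 bits


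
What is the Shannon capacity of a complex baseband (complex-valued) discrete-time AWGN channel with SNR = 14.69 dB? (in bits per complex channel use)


SNR_linear = 10^(14.69/10) = 29.4442; C = log2(1 + SNR_linear) = log2(1 + 29.4442) = 4.9281

4.9281 bits/channel use


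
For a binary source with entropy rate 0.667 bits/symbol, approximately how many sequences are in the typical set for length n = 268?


log2|A_typical| = nH = 268 * 0.667 = 178.756, so |A_typical| ~ 2^178.756 = 6.470e+53

6.470e+53


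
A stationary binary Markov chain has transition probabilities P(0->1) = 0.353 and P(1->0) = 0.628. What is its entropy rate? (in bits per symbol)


Stationary distribution: pi_0 = p10/(p01+p10) = 0.6402, pi_1 = 0.3598. Entropy rate H' = pi_0*H(p01) + pi_1*H(p10) = 0.6402*0.9367 + 0.3598*0.9522 = 0.9423

0.9423 bits/symbol


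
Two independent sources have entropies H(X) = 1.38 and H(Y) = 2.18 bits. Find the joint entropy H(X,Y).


For independent variables, H(X,Y) = H(X) + H(Y) = 1.38 + 2.18 = 3.56

3.56 bits


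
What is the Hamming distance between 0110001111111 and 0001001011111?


Count differing positions: . ^ ^ ^ . . . ^ . . . . . = 4 differences

4


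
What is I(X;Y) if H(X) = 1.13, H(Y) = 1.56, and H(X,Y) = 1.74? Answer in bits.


I(X;Y) = H(X) + H(Y) - H(X,Y) = 1.13 + 1.56 - 1.74 = 0.95

0.95 bits


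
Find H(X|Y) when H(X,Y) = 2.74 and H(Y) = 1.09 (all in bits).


H(X|Y) = H(X,Y) - H(Y) = 2.74 - 1.09 = 1.65

1.65 bits


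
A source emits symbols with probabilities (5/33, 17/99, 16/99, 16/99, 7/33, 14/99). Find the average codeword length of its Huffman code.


Huffman construction (repeatedly merge the two least-probable nodes; each merge adds 1 bit to every symbol beneath it): 14/99 + 5/33 = 29/99; 16/99 + 16/99 = 32/99; 17/99 + 7/33 = 38/99; 29/99 + 32/99 = 61/99; 38/99 + 61/99 = 1. Resulting codeword lengths (in the order the probabilities were given): (3, 2, 3, 3, 2, 3). L_avg = sum(p_i * l_i) = 5/33*3 + 17/99*2 + 16/99*3 + 16/99*3 + 7/33*2 + 14/99*3 = 259/99 = 2.6162

2.6162 bits


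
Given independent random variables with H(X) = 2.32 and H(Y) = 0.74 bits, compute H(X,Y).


For independent variables, H(X,Y) = H(X) + H(Y) = 2.32 + 0.74 = 3.06

3.06 bits


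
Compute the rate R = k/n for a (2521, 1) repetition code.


Rate = k/n = 1/2521

1/2521


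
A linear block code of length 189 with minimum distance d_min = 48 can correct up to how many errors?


Correction capability = floor((d-1)/2) = floor((48-1)/2) = 23

23 errors


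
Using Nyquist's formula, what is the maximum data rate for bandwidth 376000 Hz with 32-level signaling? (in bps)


Rate = 2 * B * log2(M) = 2 * 376000 * 5.0 = 3760000.0

3760000.0 bps


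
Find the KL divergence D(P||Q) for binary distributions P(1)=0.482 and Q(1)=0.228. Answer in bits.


KL = p*log2(p/q) + (1-p)*log2((1-p)/(1-q)) = 0.482*log2(0.482/0.228) + 0.518*log2(0.518/0.772) = 0.2224

0.2224 bits


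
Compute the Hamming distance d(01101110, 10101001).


Count differing positions: ^ ^ . . . ^ ^ ^ = 5 differences

5


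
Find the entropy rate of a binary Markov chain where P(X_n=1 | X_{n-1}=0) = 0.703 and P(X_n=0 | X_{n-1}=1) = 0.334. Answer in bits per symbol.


Stationary distribution: pi_0 = p10/(p01+p10) = 0.3221, pi_1 = 0.6779. Entropy rate H' = pi_0*H(p01) + pi_1*H(p10) = 0.3221*0.8776 + 0.6779*0.919 = 0.9056

0.9056 bits/symbol


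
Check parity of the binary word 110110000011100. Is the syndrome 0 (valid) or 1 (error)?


Syndrome = XOR of all bits = 1 XOR 1 XOR 0 XOR 1 XOR 1 XOR 0 XOR 0 XOR 0 XOR 0 XOR 0 XOR 1 XOR 1 XOR 1 XOR 0 XOR 0 = 1

1


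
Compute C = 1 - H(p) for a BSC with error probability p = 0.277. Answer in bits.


H(p) = -p*log2(p) - (1-p)*log2(1-p) = -0.277*log2(0.277) - 0.723*log2(0.723) = 0.513016 + 0.338315 = 0.8513. C = 1 - H(p) = 1 - 0.8513 = 0.1487

0.1487 bits


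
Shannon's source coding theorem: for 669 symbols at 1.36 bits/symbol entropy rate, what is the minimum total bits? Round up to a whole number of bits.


Minimum bits >= n * H = 669 * 1.36 = 909.84, rounded up to a whole number of bits = 910

910 bits


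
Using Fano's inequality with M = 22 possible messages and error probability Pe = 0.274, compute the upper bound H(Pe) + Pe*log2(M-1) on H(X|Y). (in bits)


H(Pe) = -Pe*log2(Pe) - (1-Pe)*log2(1-Pe) = -0.274*log2(0.274) - 0.726*log2(0.726) = 0.511764 + 0.335382 = 0.8471. Pe*log2(M-1) = 0.274*log2(21) = 1.203495. Bound = H(Pe) + Pe*log2(M-1) = 0.511764 + 0.335382 + 1.203495 = 2.0506

2.0506 bits


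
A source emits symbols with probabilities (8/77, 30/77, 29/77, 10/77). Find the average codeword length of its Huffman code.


Huffman construction (repeatedly merge the two least-probable nodes; each merge adds 1 bit to every symbol beneath it): 8/77 + 10/77 = 18/77; 18/77 + 29/77 = 47/77; 30/77 + 47/77 = 1. Resulting codeword lengths (in the order the probabilities were given): (3, 1, 2, 3). L_avg = sum(p_i * l_i) = 8/77*3 + 30/77*1 + 29/77*2 + 10/77*3 = 142/77 = 1.8442

1.8442 bits


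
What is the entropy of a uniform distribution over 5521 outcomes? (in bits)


H = log2(n) = log2(5521) = 12.4307

12.4307 bits


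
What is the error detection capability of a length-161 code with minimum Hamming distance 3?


Detection capability = d_min - 1 = 3 - 1 = 2

2 errors


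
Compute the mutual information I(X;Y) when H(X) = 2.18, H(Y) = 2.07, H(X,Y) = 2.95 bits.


I(X;Y) = H(X) + H(Y) - H(X,Y) = 2.18 + 2.07 - 2.95 = 1.3

1.3 bits


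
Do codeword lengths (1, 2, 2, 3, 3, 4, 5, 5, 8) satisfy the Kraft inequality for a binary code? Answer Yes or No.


Kraft sum = sum(2^(-l_i)) = 1.3789, need <= 1. Result: violated (a binary prefix-free code with these lengths cannot exist)

No


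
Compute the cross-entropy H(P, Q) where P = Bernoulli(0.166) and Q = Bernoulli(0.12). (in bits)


H(P,Q) = -p*log2(q) - (1-p)*log2(1-q). -0.166*log2(0.12) = 0.507776; -0.834*log2(0.88) = 0.153810. H(P,Q) = 0.507776 + 0.153810 = 0.6616

0.6616 bits


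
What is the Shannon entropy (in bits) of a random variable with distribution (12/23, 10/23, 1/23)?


H = -sum(p_i * log2(p_i)). Terms: -(12/23)*log2(12/23) = 0.489704; -(10/23)*log2(10/23) = 0.522450; -(1/23)*log2(1/23) = 0.196677. H = 0.489704 + 0.522450 + 0.196677 = 1.2088

1.2088 bits


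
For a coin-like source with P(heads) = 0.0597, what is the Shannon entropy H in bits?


H = -p*log2(p) - (1-p)*log2(1-p). -0.0597*log2(0.0597) = 0.242748; -0.9403*log2(0.9403) = 0.083505. H = 0.242748 + 0.083505 = 0.3263

0.3263 bits


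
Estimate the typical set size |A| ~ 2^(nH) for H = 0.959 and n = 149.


log2|A_typical| = nH = 149 * 0.959 = 142.891, so |A_typical| ~ 2^142.891 = 1.034e+43

1.034e+43


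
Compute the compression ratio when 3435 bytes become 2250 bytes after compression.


Ratio = original / compressed = 3435 / 2250 = 1.5267

1.5267


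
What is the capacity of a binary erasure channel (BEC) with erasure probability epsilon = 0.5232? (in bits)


C = 1 - epsilon = 1 - 0.5232 = 0.4768

0.4768 bits


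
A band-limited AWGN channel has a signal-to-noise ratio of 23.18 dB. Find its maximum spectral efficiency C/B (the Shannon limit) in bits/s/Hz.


SNR_linear = 10^(23.18/10) = 207.9697; C/B = log2(1 + SNR_linear) = log2(1 + 207.9697) = 7.7071

7.7071 bits/s/Hz


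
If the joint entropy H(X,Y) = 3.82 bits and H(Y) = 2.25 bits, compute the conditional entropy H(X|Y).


H(X|Y) = H(X,Y) - H(Y) = 3.82 - 2.25 = 1.57

1.57 bits


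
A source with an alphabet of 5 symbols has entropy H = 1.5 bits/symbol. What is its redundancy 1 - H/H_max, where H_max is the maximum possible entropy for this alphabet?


H_max = log2(K) = log2(5) = 2.3219 bits/symbol. Redundancy = 1 - H/H_max = 1 - 1.5/2.3219 = 1 - 0.646 = 0.354

0.354


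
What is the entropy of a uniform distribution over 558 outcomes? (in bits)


H = log2(n) = log2(558) = 9.1241

9.1241 bits


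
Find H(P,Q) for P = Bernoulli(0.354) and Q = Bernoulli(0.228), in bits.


H(P,Q) = -p*log2(q) - (1-p)*log2(1-q). -0.354*log2(0.228) = 0.755045; -0.646*log2(0.772) = 0.241169. H(P,Q) = 0.755045 + 0.241169 = 0.9962

0.9962 bits


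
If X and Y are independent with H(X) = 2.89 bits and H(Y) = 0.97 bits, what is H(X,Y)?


For independent variables, H(X,Y) = H(X) + H(Y) = 2.89 + 0.97 = 3.86

3.86 bits


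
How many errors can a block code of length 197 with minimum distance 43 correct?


Correction capability = floor((d-1)/2) = floor((43-1)/2) = 21

21 errors


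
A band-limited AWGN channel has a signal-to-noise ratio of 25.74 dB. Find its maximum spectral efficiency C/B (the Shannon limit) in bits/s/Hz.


SNR_linear = 10^(25.74/10) = 374.973; C/B = log2(1 + SNR_linear) = log2(1 + 374.973) = 8.5545

8.5545 bits/s/Hz


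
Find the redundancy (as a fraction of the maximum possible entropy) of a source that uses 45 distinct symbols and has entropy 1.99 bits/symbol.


H_max = log2(K) = log2(45) = 5.4919 bits/symbol. Redundancy = 1 - H/H_max = 1 - 1.99/5.4919 = 1 - 0.3624 = 0.6376

0.6376


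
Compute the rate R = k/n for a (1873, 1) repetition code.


Rate = k/n = 1/1873

1/1873


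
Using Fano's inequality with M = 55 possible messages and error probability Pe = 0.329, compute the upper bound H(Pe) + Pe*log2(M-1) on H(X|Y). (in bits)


H(Pe) = -Pe*log2(Pe) - (1-Pe)*log2(1-Pe) = -0.329*log2(0.329) - 0.671*log2(0.671) = 0.527664 + 0.386238 = 0.9139. Pe*log2(M-1) = 0.329*log2(54) = 1.893358. Bound = H(Pe) + Pe*log2(M-1) = 0.527664 + 0.386238 + 1.893358 = 2.8073

2.8073 bits


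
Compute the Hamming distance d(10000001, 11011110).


Count differing positions: . ^ . ^ ^ ^ ^ ^ = 6 differences

6


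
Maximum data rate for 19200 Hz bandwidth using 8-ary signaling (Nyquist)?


Rate = 2 * B * log2(M) = 2 * 19200 * 3.0 = 115200.0

115200.0 bps


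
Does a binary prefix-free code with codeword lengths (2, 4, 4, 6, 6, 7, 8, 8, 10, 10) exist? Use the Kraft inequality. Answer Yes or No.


Kraft sum = sum(2^(-l_i)) = 0.4238, need <= 1. Result: satisfied (a binary prefix-free code with these lengths exists)

Yes


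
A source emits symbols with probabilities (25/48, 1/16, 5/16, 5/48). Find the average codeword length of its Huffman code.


Huffman construction (repeatedly merge the two least-probable nodes; each merge adds 1 bit to every symbol beneath it): 1/16 + 5/48 = 1/6; 1/6 + 5/16 = 23/48; 23/48 + 25/48 = 1. Resulting codeword lengths (in the order the probabilities were given): (1, 3, 2, 3). L_avg = sum(p_i * l_i) = 25/48*1 + 1/16*3 + 5/16*2 + 5/48*3 = 79/48 = 1.6458

1.6458 bits


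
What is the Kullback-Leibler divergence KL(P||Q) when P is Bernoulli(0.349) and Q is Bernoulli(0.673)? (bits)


KL = p*log2(p/q) + (1-p)*log2((1-p)/(1-q)) = 0.349*log2(0.349/0.673) + 0.651*log2(0.651/0.327) = 0.316

0.316 bits


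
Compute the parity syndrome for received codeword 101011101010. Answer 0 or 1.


Syndrome = XOR of all bits = 1 XOR 0 XOR 1 XOR 0 XOR 1 XOR 1 XOR 1 XOR 0 XOR 1 XOR 0 XOR 1 XOR 0 = 1

1


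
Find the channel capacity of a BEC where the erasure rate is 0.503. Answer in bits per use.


C = 1 - epsilon = 1 - 0.503 = 0.497

0.497 bits


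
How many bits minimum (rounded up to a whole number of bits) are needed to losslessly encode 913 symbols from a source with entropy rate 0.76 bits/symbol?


Minimum bits >= n * H = 913 * 0.76 = 693.88, rounded up to a whole number of bits = 694

694 bits


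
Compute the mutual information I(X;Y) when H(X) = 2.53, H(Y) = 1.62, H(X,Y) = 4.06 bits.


I(X;Y) = H(X) + H(Y) - H(X,Y) = 2.53 + 1.62 - 4.06 = 0.09

0.09 bits


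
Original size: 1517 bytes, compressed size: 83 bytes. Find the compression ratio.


Ratio = original / compressed = 1517 / 83 = 18.2771

18.2771


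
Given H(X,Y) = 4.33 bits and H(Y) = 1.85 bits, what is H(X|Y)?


H(X|Y) = H(X,Y) - H(Y) = 4.33 - 1.85 = 2.48

2.48 bits


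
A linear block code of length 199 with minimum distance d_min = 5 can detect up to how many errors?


Detection capability = d_min - 1 = 5 - 1 = 4

4 errors


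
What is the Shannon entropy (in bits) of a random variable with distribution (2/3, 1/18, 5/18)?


H = -sum(p_i * log2(p_i)). Terms: -(2/3)*log2(2/3) = 0.389975; -(1/18)*log2(1/18) = 0.231663; -(5/18)*log2(5/18) = 0.513332. H = 0.389975 + 0.231663 + 0.513332 = 1.135

1.135 bits


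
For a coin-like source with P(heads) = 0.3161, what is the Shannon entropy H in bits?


H = -p*log2(p) - (1-p)*log2(1-p). -0.3161*log2(0.3161) = 0.525215; -0.6839*log2(0.6839) = 0.374875. H = 0.525215 + 0.374875 = 0.9001

0.9001 bits


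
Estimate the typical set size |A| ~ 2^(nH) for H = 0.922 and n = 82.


log2|A_typical| = nH = 82 * 0.922 = 75.604, so |A_typical| ~ 2^75.604 = 5.742e+22

5.742e+22


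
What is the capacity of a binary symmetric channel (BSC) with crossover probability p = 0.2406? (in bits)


H(p) = -p*log2(p) - (1-p)*log2(1-p) = -0.2406*log2(0.2406) - 0.7594*log2(0.7594) = 0.494503 + 0.301534 = 0.796. C = 1 - H(p) = 1 - 0.796 = 0.204

0.204 bits


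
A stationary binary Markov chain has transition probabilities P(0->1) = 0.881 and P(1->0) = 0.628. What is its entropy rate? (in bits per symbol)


Stationary distribution: pi_0 = p10/(p01+p10) = 0.4162, pi_1 = 0.5838. Entropy rate H' = pi_0*H(p01) + pi_1*H(p10) = 0.4162*0.5265 + 0.5838*0.9522 = 0.775

0.775 bits/symbol


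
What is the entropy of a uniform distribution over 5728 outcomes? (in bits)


H = log2(n) = log2(5728) = 12.4838

12.4838 bits


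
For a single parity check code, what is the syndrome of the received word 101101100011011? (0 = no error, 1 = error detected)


Syndrome = XOR of all bits = 1 XOR 0 XOR 1 XOR 1 XOR 0 XOR 1 XOR 1 XOR 0 XOR 0 XOR 0 XOR 1 XOR 1 XOR 0 XOR 1 XOR 1 = 1

1


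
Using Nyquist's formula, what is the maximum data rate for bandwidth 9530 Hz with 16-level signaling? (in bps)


Rate = 2 * B * log2(M) = 2 * 9530 * 4.0 = 76240.0

76240.0 bps


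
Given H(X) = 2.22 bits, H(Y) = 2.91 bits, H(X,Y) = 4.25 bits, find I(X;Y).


I(X;Y) = H(X) + H(Y) - H(X,Y) = 2.22 + 2.91 - 4.25 = 0.88

0.88 bits


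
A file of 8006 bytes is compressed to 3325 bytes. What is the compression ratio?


Ratio = original / compressed = 8006 / 3325 = 2.4078

2.4078


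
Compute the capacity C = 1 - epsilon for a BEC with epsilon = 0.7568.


C = 1 - epsilon = 1 - 0.7568 = 0.2432

0.2432 bits


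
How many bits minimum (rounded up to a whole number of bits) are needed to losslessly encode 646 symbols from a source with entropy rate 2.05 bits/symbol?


Minimum bits >= n * H = 646 * 2.05 = 1324.3, rounded up to a whole number of bits = 1325

1325 bits


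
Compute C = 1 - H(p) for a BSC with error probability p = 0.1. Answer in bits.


H(p) = -p*log2(p) - (1-p)*log2(1-p) = -0.1*log2(0.1) - 0.9*log2(0.9) = 0.332193 + 0.136803 = 0.469. C = 1 - H(p) = 1 - 0.469 = 0.531

0.531 bits


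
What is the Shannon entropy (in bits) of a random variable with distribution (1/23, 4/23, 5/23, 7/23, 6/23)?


H = -sum(p_i * log2(p_i)). Terms: -(1/23)*log2(1/23) = 0.196677; -(4/23)*log2(4/23) = 0.438880; -(5/23)*log2(5/23) = 0.478616; -(7/23)*log2(7/23) = 0.522324; -(6/23)*log2(6/23) = 0.505722. H = 0.196677 + 0.438880 + 0.478616 + 0.522324 + 0.505722 = 2.1422

2.1422 bits


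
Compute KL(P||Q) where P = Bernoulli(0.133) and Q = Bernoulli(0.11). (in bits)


KL = p*log2(p/q) + (1-p)*log2((1-p)/(1-q)) = 0.133*log2(0.133/0.11) + 0.867*log2(0.867/0.89) = 0.0037

0.0037 bits


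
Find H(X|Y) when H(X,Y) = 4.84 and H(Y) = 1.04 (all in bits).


H(X|Y) = H(X,Y) - H(Y) = 4.84 - 1.04 = 3.8

3.8 bits


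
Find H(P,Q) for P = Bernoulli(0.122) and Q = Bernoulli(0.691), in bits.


H(P,Q) = -p*log2(q) - (1-p)*log2(1-q). -0.122*log2(0.691) = 0.065056; -0.878*log2(0.309) = 1.487614. H(P,Q) = 0.065056 + 1.487614 = 1.5527

1.5527 bits


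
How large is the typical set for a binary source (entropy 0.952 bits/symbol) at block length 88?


log2|A_typical| = nH = 88 * 0.952 = 83.776, so |A_typical| ~ 2^83.776 = 1.656e+25

1.656e+25


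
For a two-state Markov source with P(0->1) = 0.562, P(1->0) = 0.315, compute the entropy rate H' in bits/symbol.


Stationary distribution: pi_0 = p10/(p01+p10) = 0.3592, pi_1 = 0.6408. Entropy rate H' = pi_0*H(p01) + pi_1*H(p10) = 0.3592*0.9889 + 0.6408*0.8989 = 0.9312

0.9312 bits/symbol


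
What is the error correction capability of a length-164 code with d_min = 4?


Correction capability = floor((d-1)/2) = floor((4-1)/2) = 1

1 errors


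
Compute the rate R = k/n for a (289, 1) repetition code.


Rate = k/n = 1/289

1/289


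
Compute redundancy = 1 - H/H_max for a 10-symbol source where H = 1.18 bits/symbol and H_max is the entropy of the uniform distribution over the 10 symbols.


H_max = log2(K) = log2(10) = 3.3219 bits/symbol. Redundancy = 1 - H/H_max = 1 - 1.18/3.3219 = 1 - 0.3552 = 0.6448

0.6448


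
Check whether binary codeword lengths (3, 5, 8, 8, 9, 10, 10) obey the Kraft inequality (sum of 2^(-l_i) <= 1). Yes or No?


Kraft sum = sum(2^(-l_i)) = 0.168, need <= 1. Result: satisfied (a binary prefix-free code with these lengths exists)

Yes


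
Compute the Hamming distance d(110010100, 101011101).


Count differing positions: . ^ ^ . . ^ . . ^ = 4 differences

4


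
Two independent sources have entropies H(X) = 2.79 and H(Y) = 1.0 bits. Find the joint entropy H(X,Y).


For independent variables, H(X,Y) = H(X) + H(Y) = 2.79 + 1.0 = 3.79

3.79 bits


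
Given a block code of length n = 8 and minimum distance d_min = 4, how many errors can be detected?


Detection capability = d_min - 1 = 4 - 1 = 3

3 errors


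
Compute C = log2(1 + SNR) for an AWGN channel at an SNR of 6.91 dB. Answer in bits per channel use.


SNR_linear = 10^(6.91/10) = 4.9091; C = log2(1 + SNR_linear) = log2(1 + 4.9091) = 2.5629

2.5629 bits/channel use


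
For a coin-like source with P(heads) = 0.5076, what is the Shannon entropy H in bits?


H = -p*log2(p) - (1-p)*log2(1-p). -0.5076*log2(0.5076) = 0.496553; -0.4924*log2(0.4924) = 0.503281. H = 0.496553 + 0.503281 = 0.9998

0.9998 bits


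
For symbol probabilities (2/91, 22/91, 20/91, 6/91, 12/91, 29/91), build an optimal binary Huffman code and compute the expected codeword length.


Huffman construction (repeatedly merge the two least-probable nodes; each merge adds 1 bit to every symbol beneath it): 2/91 + 6/91 = 8/91; 8/91 + 12/91 = 20/91; 20/91 + 20/91 = 40/91; 22/91 + 29/91 = 51/91; 40/91 + 51/91 = 1. Resulting codeword lengths (in the order the probabilities were given): (4, 2, 2, 4, 3, 2). L_avg = sum(p_i * l_i) = 2/91*4 + 22/91*2 + 20/91*2 + 6/91*4 + 12/91*3 + 29/91*2 = 30/13 = 2.3077

2.3077 bits


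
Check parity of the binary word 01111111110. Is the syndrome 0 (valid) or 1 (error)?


Syndrome = XOR of all bits = 0 XOR 1 XOR 1 XOR 1 XOR 1 XOR 1 XOR 1 XOR 1 XOR 1 XOR 1 XOR 0 = 1

1


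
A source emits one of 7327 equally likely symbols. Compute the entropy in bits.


H = log2(n) = log2(7327) = 12.839

12.839 bits


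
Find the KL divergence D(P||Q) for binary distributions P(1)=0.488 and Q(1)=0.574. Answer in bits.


KL = p*log2(p/q) + (1-p)*log2((1-p)/(1-q)) = 0.488*log2(0.488/0.574) + 0.512*log2(0.512/0.426) = 0.0216

0.0216 bits


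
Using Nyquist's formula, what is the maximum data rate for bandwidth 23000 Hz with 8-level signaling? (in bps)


Rate = 2 * B * log2(M) = 2 * 23000 * 3.0 = 138000.0

138000.0 bps


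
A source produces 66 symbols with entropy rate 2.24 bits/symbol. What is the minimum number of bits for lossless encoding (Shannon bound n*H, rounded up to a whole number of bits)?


Minimum bits >= n * H = 66 * 2.24 = 147.84, rounded up to a whole number of bits = 148

148 bits


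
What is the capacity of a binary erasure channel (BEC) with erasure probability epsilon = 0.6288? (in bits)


C = 1 - epsilon = 1 - 0.6288 = 0.3712

0.3712 bits


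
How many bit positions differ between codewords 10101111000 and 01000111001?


Count differing positions: ^ ^ ^ . ^ . . . . . ^ = 5 differences

5


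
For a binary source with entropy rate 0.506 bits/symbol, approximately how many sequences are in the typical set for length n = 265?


log2|A_typical| = nH = 265 * 0.506 = 134.09, so |A_typical| ~ 2^134.09 = 2.318e+40

2.318e+40


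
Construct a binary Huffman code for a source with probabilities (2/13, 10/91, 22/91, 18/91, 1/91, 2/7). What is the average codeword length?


Huffman construction (repeatedly merge the two least-probable nodes; each merge adds 1 bit to every symbol beneath it): 1/91 + 10/91 = 11/91; 11/91 + 2/13 = 25/91; 18/91 + 22/91 = 40/91; 25/91 + 2/7 = 51/91; 40/91 + 51/91 = 1. Resulting codeword lengths (in the order the probabilities were given): (3, 4, 2, 2, 4, 2). L_avg = sum(p_i * l_i) = 2/13*3 + 10/91*4 + 22/91*2 + 18/91*2 + 1/91*4 + 2/7*2 = 218/91 = 2.3956

2.3956 bits


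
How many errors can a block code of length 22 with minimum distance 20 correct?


Correction capability = floor((d-1)/2) = floor((20-1)/2) = 9

9 errors


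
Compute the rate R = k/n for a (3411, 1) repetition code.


Rate = k/n = 1/3411

1/3411


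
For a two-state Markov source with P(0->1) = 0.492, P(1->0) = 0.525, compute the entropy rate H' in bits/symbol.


Stationary distribution: pi_0 = p10/(p01+p10) = 0.5162, pi_1 = 0.4838. Entropy rate H' = pi_0*H(p01) + pi_1*H(p10) = 0.5162*0.9998 + 0.4838*0.9982 = 0.999

0.999 bits/symbol


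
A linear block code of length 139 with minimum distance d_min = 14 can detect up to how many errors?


Detection capability = d_min - 1 = 14 - 1 = 13

13 errors


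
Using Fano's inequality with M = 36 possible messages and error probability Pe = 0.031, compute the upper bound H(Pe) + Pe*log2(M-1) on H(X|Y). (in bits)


H(Pe) = -Pe*log2(Pe) - (1-Pe)*log2(1-Pe) = -0.031*log2(0.031) - 0.969*log2(0.969) = 0.155359 + 0.044023 = 0.1994. Pe*log2(M-1) = 0.031*log2(35) = 0.159008. Bound = H(Pe) + Pe*log2(M-1) = 0.155359 + 0.044023 + 0.159008 = 0.3584

0.3584 bits


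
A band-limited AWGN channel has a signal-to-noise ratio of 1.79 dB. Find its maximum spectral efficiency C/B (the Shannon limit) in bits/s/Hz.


SNR_linear = 10^(1.79/10) = 1.5101; C/B = log2(1 + SNR_linear) = log2(1 + 1.5101) = 1.3277

1.3277 bits/s/Hz


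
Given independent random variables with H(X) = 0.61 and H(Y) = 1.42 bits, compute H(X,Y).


For independent variables, H(X,Y) = H(X) + H(Y) = 0.61 + 1.42 = 2.03

2.03 bits


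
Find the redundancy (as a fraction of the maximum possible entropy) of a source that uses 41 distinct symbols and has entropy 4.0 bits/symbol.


H_max = log2(K) = log2(41) = 5.3576 bits/symbol. Redundancy = 1 - H/H_max = 1 - 4.0/5.3576 = 1 - 0.7466 = 0.2534

0.2534


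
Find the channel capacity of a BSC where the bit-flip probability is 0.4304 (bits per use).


H(p) = -p*log2(p) - (1-p)*log2(1-p) = -0.4304*log2(0.4304) - 0.5696*log2(0.5696) = 0.523474 + 0.462503 = 0.986. C = 1 - H(p) = 1 - 0.986 = 0.014

0.014 bits


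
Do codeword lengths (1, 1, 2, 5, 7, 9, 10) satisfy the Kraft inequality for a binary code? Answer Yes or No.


Kraft sum = sum(2^(-l_i)) = 1.292, need <= 1. Result: violated (a binary prefix-free code with these lengths cannot exist)

No


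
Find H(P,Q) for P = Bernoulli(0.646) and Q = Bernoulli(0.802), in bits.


H(P,Q) = -p*log2(q) - (1-p)*log2(1-q). -0.646*log2(0.802) = 0.205639; -0.354*log2(0.198) = 0.827095. H(P,Q) = 0.205639 + 0.827095 = 1.0327

1.0327 bits


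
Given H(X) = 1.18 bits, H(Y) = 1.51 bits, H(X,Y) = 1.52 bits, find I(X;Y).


I(X;Y) = H(X) + H(Y) - H(X,Y) = 1.18 + 1.51 - 1.52 = 1.17

1.17 bits


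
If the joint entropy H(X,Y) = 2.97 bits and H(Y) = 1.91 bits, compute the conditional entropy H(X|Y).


H(X|Y) = H(X,Y) - H(Y) = 2.97 - 1.91 = 1.06

1.06 bits


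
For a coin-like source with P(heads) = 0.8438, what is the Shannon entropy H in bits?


H = -p*log2(p) - (1-p)*log2(1-p). -0.8438*log2(0.8438) = 0.206754; -0.1562*log2(0.1562) = 0.418387. H = 0.206754 + 0.418387 = 0.6251

0.6251 bits


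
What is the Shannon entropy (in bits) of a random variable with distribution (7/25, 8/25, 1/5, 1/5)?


H = -sum(p_i * log2(p_i)). Terms: -(7/25)*log2(7/25) = 0.514220; -(8/25)*log2(8/25) = 0.526034; -(1/5)*log2(1/5) = 0.464386; -(1/5)*log2(1/5) = 0.464386. H = 0.514220 + 0.526034 + 0.464386 + 0.464386 = 1.969

1.969 bits


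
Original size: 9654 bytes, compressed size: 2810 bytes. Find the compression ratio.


Ratio = original / compressed = 9654 / 2810 = 3.4356

3.4356


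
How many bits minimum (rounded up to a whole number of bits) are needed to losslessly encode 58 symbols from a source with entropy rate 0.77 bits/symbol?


Minimum bits >= n * H = 58 * 0.77 = 44.66, rounded up to a whole number of bits = 45

45 bits


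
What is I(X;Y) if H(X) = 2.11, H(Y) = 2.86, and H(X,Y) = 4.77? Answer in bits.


I(X;Y) = H(X) + H(Y) - H(X,Y) = 2.11 + 2.86 - 4.77 = 0.2

0.2 bits


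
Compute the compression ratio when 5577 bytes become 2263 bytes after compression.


Ratio = original / compressed = 5577 / 2263 = 2.4644

2.4644


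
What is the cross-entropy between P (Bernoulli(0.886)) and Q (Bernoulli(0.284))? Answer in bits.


H(P,Q) = -p*log2(q) - (1-p)*log2(1-q). -0.886*log2(0.284) = 1.609009; -0.114*log2(0.716) = 0.054944. H(P,Q) = 1.609009 + 0.054944 = 1.664

1.664 bits


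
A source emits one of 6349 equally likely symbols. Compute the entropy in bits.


H = log2(n) = log2(6349) = 12.6323

12.6323 bits


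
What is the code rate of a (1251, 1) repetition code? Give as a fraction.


Rate = k/n = 1/1251

1/1251


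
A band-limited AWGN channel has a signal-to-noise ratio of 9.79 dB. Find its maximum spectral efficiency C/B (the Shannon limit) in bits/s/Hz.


SNR_linear = 10^(9.79/10) = 9.528; C/B = log2(1 + SNR_linear) = log2(1 + 9.528) = 3.3962

3.3962 bits/s/Hz


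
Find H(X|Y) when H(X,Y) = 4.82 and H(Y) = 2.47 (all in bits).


H(X|Y) = H(X,Y) - H(Y) = 4.82 - 2.47 = 2.35

2.35 bits


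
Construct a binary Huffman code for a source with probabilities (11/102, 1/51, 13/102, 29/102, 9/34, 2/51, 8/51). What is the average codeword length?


Huffman construction (repeatedly merge the two least-probable nodes; each merge adds 1 bit to every symbol beneath it): 1/51 + 2/51 = 1/17; 1/17 + 11/102 = 1/6; 13/102 + 8/51 = 29/102; 1/6 + 9/34 = 22/51; 29/102 + 29/102 = 29/51; 22/51 + 29/51 = 1. Resulting codeword lengths (in the order the probabilities were given): (3, 4, 3, 2, 2, 4, 3). L_avg = sum(p_i * l_i) = 11/102*3 + 1/51*4 + 13/102*3 + 29/102*2 + 9/34*2 + 2/51*4 + 8/51*3 = 128/51 = 2.5098

2.5098 bits


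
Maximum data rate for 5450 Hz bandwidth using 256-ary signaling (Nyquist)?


Rate = 2 * B * log2(M) = 2 * 5450 * 8.0 = 87200.0

87200.0 bps


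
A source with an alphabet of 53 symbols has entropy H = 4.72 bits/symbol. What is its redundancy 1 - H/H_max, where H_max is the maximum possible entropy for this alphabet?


H_max = log2(K) = log2(53) = 5.7279 bits/symbol. Redundancy = 1 - H/H_max = 1 - 4.72/5.7279 = 1 - 0.824 = 0.176

0.176


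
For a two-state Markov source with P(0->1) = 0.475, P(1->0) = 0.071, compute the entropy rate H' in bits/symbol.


Stationary distribution: pi_0 = p10/(p01+p10) = 0.13, pi_1 = 0.87. Entropy rate H' = pi_0*H(p01) + pi_1*H(p10) = 0.13*0.9982 + 0.87*0.3696 = 0.4514

0.4514 bits/symbol


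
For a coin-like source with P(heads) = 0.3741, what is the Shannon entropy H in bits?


H = -p*log2(p) - (1-p)*log2(1-p). -0.3741*log2(0.3741) = 0.530662; -0.6259*log2(0.6259) = 0.423106. H = 0.530662 + 0.423106 = 0.9538

0.9538 bits


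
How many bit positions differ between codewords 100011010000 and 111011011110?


Count differing positions: . ^ ^ . . . . . ^ ^ ^ . = 5 differences

5


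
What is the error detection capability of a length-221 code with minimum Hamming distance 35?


Detection capability = d_min - 1 = 35 - 1 = 34

34 errors


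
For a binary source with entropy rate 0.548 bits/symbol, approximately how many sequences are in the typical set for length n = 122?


log2|A_typical| = nH = 122 * 0.548 = 66.856, so |A_typical| ~ 2^66.856 = 1.336e+20

1.336e+20


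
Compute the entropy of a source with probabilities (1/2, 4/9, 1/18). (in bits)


H = -sum(p_i * log2(p_i)). Terms: -(1/2)*log2(1/2) = 0.500000; -(4/9)*log2(4/9) = 0.519967; -(1/18)*log2(1/18) = 0.231663. H = 0.500000 + 0.519967 + 0.231663 = 1.2516

1.2516 bits


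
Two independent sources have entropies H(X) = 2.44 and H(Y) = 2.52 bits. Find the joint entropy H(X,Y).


For independent variables, H(X,Y) = H(X) + H(Y) = 2.44 + 2.52 = 4.96

4.96 bits


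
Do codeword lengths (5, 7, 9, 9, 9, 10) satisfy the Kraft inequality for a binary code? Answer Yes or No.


Kraft sum = sum(2^(-l_i)) = 0.0459, need <= 1. Result: satisfied (a binary prefix-free code with these lengths exists)

Yes


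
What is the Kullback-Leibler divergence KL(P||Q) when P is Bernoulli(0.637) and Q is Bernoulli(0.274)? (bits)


KL = p*log2(p/q) + (1-p)*log2((1-p)/(1-q)) = 0.637*log2(0.637/0.274) + 0.363*log2(0.363/0.726) = 0.4123

0.4123 bits


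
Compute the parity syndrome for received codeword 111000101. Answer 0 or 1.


Syndrome = XOR of all bits = 1 XOR 1 XOR 1 XOR 0 XOR 0 XOR 0 XOR 1 XOR 0 XOR 1 = 1

1


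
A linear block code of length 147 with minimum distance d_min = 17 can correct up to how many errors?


Correction capability = floor((d-1)/2) = floor((17-1)/2) = 8

8 errors


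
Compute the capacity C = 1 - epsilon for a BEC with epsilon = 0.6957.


C = 1 - epsilon = 1 - 0.6957 = 0.3043

0.3043 bits


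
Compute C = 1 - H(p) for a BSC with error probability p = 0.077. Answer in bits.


H(p) = -p*log2(p) - (1-p)*log2(1-p) = -0.077*log2(0.077) - 0.923*log2(0.923) = 0.284823 + 0.106696 = 0.3915. C = 1 - H(p) = 1 - 0.3915 = 0.6085

0.6085 bits


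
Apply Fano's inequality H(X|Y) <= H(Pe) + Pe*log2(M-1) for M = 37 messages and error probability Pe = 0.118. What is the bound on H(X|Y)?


H(Pe) = -Pe*log2(Pe) - (1-Pe)*log2(1-Pe) = -0.118*log2(0.118) - 0.882*log2(0.882) = 0.363811 + 0.159774 = 0.5236. Pe*log2(M-1) = 0.118*log2(36) = 0.610051. Bound = H(Pe) + Pe*log2(M-1) = 0.363811 + 0.159774 + 0.610051 = 1.1336

1.1336 bits


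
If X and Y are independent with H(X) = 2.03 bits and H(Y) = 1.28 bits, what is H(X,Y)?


For independent variables, H(X,Y) = H(X) + H(Y) = 2.03 + 1.28 = 3.31

3.31 bits


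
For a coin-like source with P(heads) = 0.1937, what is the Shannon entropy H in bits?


H = -p*log2(p) - (1-p)*log2(1-p). -0.1937*log2(0.1937) = 0.458702; -0.8063*log2(0.8063) = 0.250446. H = 0.458702 + 0.250446 = 0.7091

0.7091 bits


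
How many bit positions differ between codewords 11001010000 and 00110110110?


Count differing positions: ^ ^ ^ ^ ^ ^ . . ^ ^ . = 8 differences

8


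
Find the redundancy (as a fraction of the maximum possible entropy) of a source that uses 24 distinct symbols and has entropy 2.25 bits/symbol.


H_max = log2(K) = log2(24) = 4.585 bits/symbol. Redundancy = 1 - H/H_max = 1 - 2.25/4.585 = 1 - 0.4907 = 0.5093

0.5093


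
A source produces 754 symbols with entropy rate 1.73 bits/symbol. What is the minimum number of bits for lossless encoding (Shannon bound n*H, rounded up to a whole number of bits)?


Minimum bits >= n * H = 754 * 1.73 = 1304.42, rounded up to a whole number of bits = 1305

1305 bits


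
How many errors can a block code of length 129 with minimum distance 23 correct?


Correction capability = floor((d-1)/2) = floor((23-1)/2) = 11

11 errors


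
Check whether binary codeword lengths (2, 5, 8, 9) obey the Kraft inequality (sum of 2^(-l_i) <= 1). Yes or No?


Kraft sum = sum(2^(-l_i)) = 0.2871, need <= 1. Result: satisfied (a binary prefix-free code with these lengths exists)

Yes


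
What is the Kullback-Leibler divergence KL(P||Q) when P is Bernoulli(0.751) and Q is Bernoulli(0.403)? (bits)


KL = p*log2(p/q) + (1-p)*log2((1-p)/(1-q)) = 0.751*log2(0.751/0.403) + 0.249*log2(0.249/0.597) = 0.3603

0.3603 bits


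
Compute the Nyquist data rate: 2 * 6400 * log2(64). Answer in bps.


Rate = 2 * B * log2(M) = 2 * 6400 * 6.0 = 76800.0

76800.0 bps


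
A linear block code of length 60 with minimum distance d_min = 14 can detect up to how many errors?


Detection capability = d_min - 1 = 14 - 1 = 13

13 errors


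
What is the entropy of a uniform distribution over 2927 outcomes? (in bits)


H = log2(n) = log2(2927) = 11.5152

11.5152 bits


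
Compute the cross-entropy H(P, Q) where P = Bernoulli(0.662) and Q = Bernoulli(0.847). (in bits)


H(P,Q) = -p*log2(q) - (1-p)*log2(1-q). -0.662*log2(0.847) = 0.158593; -0.338*log2(0.153) = 0.915438. H(P,Q) = 0.158593 + 0.915438 = 1.074

1.074 bits


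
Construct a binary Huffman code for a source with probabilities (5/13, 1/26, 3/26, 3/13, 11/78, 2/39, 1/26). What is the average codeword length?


Huffman construction (repeatedly merge the two least-probable nodes; each merge adds 1 bit to every symbol beneath it): 1/26 + 1/26 = 1/13; 2/39 + 1/13 = 5/39; 3/26 + 5/39 = 19/78; 11/78 + 3/13 = 29/78; 19/78 + 29/78 = 8/13; 5/13 + 8/13 = 1. Resulting codeword lengths (in the order the probabilities were given): (1, 5, 3, 3, 3, 4, 5). L_avg = sum(p_i * l_i) = 5/13*1 + 1/26*5 + 3/26*3 + 3/13*3 + 11/78*3 + 2/39*4 + 1/26*5 = 95/39 = 2.4359

2.4359 bits


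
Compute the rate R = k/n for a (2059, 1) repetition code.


Rate = k/n = 1/2059

1/2059


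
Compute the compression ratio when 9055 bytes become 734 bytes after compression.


Ratio = original / compressed = 9055 / 734 = 12.3365

12.3365


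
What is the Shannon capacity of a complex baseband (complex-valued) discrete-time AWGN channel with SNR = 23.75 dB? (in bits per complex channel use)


SNR_linear = 10^(23.75/10) = 237.1374; C = log2(1 + SNR_linear) = log2(1 + 237.1374) = 7.8957

7.8957 bits/channel use


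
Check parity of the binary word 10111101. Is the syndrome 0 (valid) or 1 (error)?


Syndrome = XOR of all bits = 1 XOR 0 XOR 1 XOR 1 XOR 1 XOR 1 XOR 0 XOR 1 = 0

0


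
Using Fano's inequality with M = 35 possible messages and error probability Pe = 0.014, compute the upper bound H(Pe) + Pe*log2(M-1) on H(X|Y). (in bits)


H(Pe) = -Pe*log2(Pe) - (1-Pe)*log2(1-Pe) = -0.014*log2(0.014) - 0.986*log2(0.986) = 0.086218 + 0.020056 = 0.1063. Pe*log2(M-1) = 0.014*log2(34) = 0.071224. Bound = H(Pe) + Pe*log2(M-1) = 0.086218 + 0.020056 + 0.071224 = 0.1775

0.1775 bits


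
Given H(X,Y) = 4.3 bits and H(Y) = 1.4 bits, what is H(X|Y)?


H(X|Y) = H(X,Y) - H(Y) = 4.3 - 1.4 = 2.9

2.9 bits


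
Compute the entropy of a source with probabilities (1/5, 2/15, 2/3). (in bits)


H = -sum(p_i * log2(p_i)). Terms: -(1/5)*log2(1/5) = 0.464386; -(2/15)*log2(2/15) = 0.387585; -(2/3)*log2(2/3) = 0.389975. H = 0.464386 + 0.387585 + 0.389975 = 1.2419

1.2419 bits


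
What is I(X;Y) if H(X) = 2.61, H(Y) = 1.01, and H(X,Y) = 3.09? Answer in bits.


I(X;Y) = H(X) + H(Y) - H(X,Y) = 2.61 + 1.01 - 3.09 = 0.53

0.53 bits


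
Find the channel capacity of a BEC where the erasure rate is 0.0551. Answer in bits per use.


C = 1 - epsilon = 1 - 0.0551 = 0.9449

0.9449 bits


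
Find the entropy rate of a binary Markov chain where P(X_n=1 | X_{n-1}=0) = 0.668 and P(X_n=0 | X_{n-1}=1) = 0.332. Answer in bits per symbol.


Stationary distribution: pi_0 = p10/(p01+p10) = 0.332, pi_1 = 0.668. Entropy rate H' = pi_0*H(p01) + pi_1*H(p10) = 0.332*0.917 + 0.668*0.917 = 0.917

0.917 bits/symbol


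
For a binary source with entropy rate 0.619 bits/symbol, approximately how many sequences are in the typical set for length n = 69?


log2|A_typical| = nH = 69 * 0.619 = 42.711, so |A_typical| ~ 2^42.711 = 7.199e+12

7.199e+12


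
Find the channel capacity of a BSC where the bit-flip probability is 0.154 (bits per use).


H(p) = -p*log2(p) - (1-p)*log2(1-p) = -0.154*log2(0.154) - 0.846*log2(0.846) = 0.415646 + 0.204115 = 0.6198. C = 1 - H(p) = 1 - 0.6198 = 0.3802

0.3802 bits


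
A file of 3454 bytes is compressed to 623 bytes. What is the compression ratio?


Ratio = original / compressed = 3454 / 623 = 5.5441

5.5441


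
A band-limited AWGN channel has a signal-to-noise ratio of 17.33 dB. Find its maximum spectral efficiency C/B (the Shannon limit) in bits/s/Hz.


SNR_linear = 10^(17.33/10) = 54.0754; C/B = log2(1 + SNR_linear) = log2(1 + 54.0754) = 5.7833

5.7833 bits/s/Hz


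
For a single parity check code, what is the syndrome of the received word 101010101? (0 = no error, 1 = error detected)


Syndrome = XOR of all bits = 1 XOR 0 XOR 1 XOR 0 XOR 1 XOR 0 XOR 1 XOR 0 XOR 1 = 1

1
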